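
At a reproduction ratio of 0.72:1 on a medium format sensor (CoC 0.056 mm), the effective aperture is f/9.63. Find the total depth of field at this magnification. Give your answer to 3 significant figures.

At magnification m, DoF ≈ 2·N_eff·c/m² = 2 × 9.63 × 0.056 / 0.72² = 1.079 / 0.5184 ≈ 2.08 mm.

2.08 mm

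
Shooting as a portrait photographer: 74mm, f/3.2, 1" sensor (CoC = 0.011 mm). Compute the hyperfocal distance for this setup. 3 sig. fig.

Hyperfocal distance H = f²/(N·c) + f = 74²/(3.2 × 0.011) + 74 = 5476/0.0352 + 74 ≈ 155642.2 mm ≈ 156 m.

156 m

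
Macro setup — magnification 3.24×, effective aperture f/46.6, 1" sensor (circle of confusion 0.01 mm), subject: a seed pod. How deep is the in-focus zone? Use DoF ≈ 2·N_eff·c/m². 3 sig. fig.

0.0888 mm

At magnification m, DoF ≈ 2·N_eff·c/m² = 2 × 46.6 × 0.01 / 3.24² = 0.932 / 10.5 ≈ 0.0888 mm.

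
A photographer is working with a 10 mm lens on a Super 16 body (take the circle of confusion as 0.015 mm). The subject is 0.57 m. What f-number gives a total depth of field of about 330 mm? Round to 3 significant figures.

f/3.20

Write h = H − f = f²/(N·c). The thin-lens limits are Dn = s·h/(h + (s−f)) and Df = s·h/(h − (s−f)), so DoF = Df − Dn = 2·s·(s−f)·h / (h² − (s−f)²).
That is a quadratic in h: DoF·h² − 2·s·(s−f)·h − DoF·(s−f)² = 0 ⇒ h = (s−f)·(s + √(s² + DoF²)) / DoF = 560 × (570 + √(570² + 330²)) / 330 = 560 × (570 + 658.635) / 330 ≈ 2085.0 mm.
Then N = f²/(c·h) = 10² / (0.015 × 2085.0) = 100 / 31.274 ≈ 3.20.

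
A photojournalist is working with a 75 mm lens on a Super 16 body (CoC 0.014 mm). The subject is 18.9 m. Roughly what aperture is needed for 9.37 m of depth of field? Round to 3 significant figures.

f/5

Write h = H − f = f²/(N·c). The thin-lens limits are Dn = s·h/(h + (s−f)) and Df = s·h/(h − (s−f)), so DoF = Df − Dn = 2·s·(s−f)·h / (h² − (s−f)²).
That is a quadratic in h: DoF·h² − 2·s·(s−f)·h − DoF·(s−f)² = 0 ⇒ h = (s−f)·(s + √(s² + DoF²)) / DoF = 18825 × (18900 + √(18900² + 9370²)) / 9370 = 18825 × (18900 + 21095.2) / 9370 ≈ 80353 mm.
Then N = f²/(c·h) = 75² / (0.014 × 80353) = 5625 / 1124.9 ≈ 5.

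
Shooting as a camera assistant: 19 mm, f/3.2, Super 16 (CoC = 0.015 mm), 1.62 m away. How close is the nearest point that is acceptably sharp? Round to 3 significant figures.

Hyperfocal distance H = f²/(N·c) + f = 19²/(3.2 × 0.015) + 19 = 361/0.048 + 19 ≈ 7539.8 mm ≈ 7.540 m.
Near limit Dn = s·(H − f)/(H + s − 2f) = 1620 × (7539.8 − 19) / (7539.8 + 1620 − 2 × 19) = 1620 × 7520.8 / 9121.8 ≈ 1335.7 mm ≈ 1.34 m.

1.34 m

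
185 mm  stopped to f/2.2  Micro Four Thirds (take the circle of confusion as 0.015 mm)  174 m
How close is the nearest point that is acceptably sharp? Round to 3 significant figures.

Hyperfocal distance H = f²/(N·c) + f = 185²/(2.2 × 0.015) + 185 = 34225/0.033 + 185 ≈ 1037306.2 mm ≈ 1037 m.
Near limit Dn = s·(H − f)/(H + s − 2f) = 174000 × (1037306.2 − 185) / (1037306.2 + 174000 − 2 × 185) = 174000 × 1037121.2 / 1210936.2 ≈ 149024 mm ≈ 149 m.

149 m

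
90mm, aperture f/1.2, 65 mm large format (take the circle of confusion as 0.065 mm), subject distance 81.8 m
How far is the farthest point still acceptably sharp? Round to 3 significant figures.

384 m

Hyperfocal distance H = f²/(N·c) + f = 90²/(1.2 × 0.065) + 90 = 8100/0.078 + 90 ≈ 103936.2 mm ≈ 103.9 m.
Far limit Df = s·(H − f)/(H − s) = 81800 × (103936.2 − 90) / (103936.2 − 81800) = 81800 × 103846.2 / 22136.2 ≈ 383744 mm ≈ 384 m.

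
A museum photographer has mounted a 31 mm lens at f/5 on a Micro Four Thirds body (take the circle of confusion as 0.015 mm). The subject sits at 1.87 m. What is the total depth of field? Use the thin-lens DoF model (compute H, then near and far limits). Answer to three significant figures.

0.548 m

Hyperfocal distance H = f²/(N·c) + f = 31²/(5 × 0.015) + 31 = 961/0.075 + 31 ≈ 12844.3 mm ≈ 12.84 m.
Near limit Dn = s·(H − f)/(H + s − 2f) = 1870 × (12844.3 − 31) / (12844.3 + 1870 − 2 × 31) = 1870 × 12813.3 / 14652.3 ≈ 1635.30 mm.
Far limit Df = s·(H − f)/(H − s) = 1870 × (12844.3 − 31) / (12844.3 − 1870) = 1870 × 12813.3 / 10974.3 ≈ 2183.36 mm.
Depth of field = Df − Dn = 2183.36 − 1635.30 ≈ 548.06 mm ≈ 0.548 m.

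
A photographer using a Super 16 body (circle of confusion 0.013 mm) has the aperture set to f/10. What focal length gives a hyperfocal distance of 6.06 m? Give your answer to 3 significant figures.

From H = f²/(N·c) + f, with f ≪ H: f ≈ √(H·N·c) = √(6060 × 10 × 0.013) = √787.80 ≈ 28.07 mm.
Exact: f² + N·c·f − N·c·H = 0 ⇒ f = (−N·c + √((N·c)² + 4·N·c·H))/2 = (−0.13 + √3151.2)/2 ≈ 28.003 mm ≈ 28.0 mm.

28.0 mm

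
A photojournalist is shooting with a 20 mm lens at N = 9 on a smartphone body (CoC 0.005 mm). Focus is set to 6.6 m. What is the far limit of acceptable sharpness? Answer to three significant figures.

25.4 m

Hyperfocal distance H = f²/(N·c) + f = 20²/(9 × 0.005) + 20 = 400/0.045 + 20 ≈ 8908.9 mm ≈ 8.909 m.
Far limit Df = s·(H − f)/(H − s) = 6600 × (8908.9 − 20) / (8908.9 − 6600) = 6600 × 8888.9 / 2308.9 ≈ 25409 mm ≈ 25.4 m.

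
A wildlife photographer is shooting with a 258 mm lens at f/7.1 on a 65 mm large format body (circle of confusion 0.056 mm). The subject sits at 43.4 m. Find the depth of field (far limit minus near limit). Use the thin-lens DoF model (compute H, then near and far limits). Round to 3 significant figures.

24.0 m

Hyperfocal distance H = f²/(N·c) + f = 258²/(7.1 × 0.056) + 258 = 66564/0.3976 + 258 ≈ 167672.5 mm ≈ 167.7 m.
Near limit Dn = s·(H − f)/(H + s − 2f) = 43400 × (167672.5 − 258) / (167672.5 + 43400 − 2 × 258) = 43400 × 167414.5 / 210556.5 ≈ 34508 mm.
Far limit Df = s·(H − f)/(H − s) = 43400 × (167672.5 − 258) / (167672.5 − 43400) = 43400 × 167414.5 / 124272.5 ≈ 58467 mm.
Depth of field = Df − Dn = 58467 − 34508 ≈ 23959 mm ≈ 24.0 m.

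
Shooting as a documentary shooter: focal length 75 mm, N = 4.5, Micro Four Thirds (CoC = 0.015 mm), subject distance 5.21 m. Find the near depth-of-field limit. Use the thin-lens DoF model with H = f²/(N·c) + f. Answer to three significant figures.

4.91 m

Hyperfocal distance H = f²/(N·c) + f = 75²/(4.5 × 0.015) + 75 = 5625/0.0675 + 75 ≈ 83408.3 mm ≈ 83.41 m.
Near limit Dn = s·(H − f)/(H + s − 2f) = 5210 × (83408.3 − 75) / (83408.3 + 5210 − 2 × 75) = 5210 × 83333.3 / 88468.3 ≈ 4907.6 mm ≈ 4.91 m.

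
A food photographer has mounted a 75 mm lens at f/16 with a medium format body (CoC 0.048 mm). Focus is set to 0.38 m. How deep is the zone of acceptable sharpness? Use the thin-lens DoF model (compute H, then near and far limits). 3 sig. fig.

Hyperfocal distance H = f²/(N·c) + f = 75²/(16 × 0.048) + 75 = 5625/0.768 + 75 ≈ 7399.2 mm ≈ 7.399 m.
Near limit Dn = s·(H − f)/(H + s − 2f) = 380 × (7399.2 − 75) / (7399.2 + 380 − 2 × 75) = 380 × 7324.2 / 7629.2 ≈ 364.808 mm.
Far limit Df = s·(H − f)/(H − s) = 380 × (7399.2 − 75) / (7399.2 − 380) = 380 × 7324.2 / 7019.2 ≈ 396.512 mm.
Depth of field = Df − Dn = 396.512 − 364.808 ≈ 31.704 mm.

31.7 mm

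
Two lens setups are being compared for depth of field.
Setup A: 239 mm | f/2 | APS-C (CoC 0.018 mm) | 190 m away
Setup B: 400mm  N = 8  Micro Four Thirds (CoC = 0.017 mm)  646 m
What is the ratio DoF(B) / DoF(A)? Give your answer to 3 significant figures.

22.0

Setup A: H = 239²/(2×0.018) + 239 ≈ 1586933.4 mm; DoF = Df − Dn = 215810 − 169704 ≈ 46106 mm.
Setup B: H = 400²/(8×0.017) + 400 ≈ 1176870.6 mm; DoF = Df − Dn = 1431611 − 417108 ≈ 1014503 mm.
Ratio = 1014503 / 46106 ≈ 22.0.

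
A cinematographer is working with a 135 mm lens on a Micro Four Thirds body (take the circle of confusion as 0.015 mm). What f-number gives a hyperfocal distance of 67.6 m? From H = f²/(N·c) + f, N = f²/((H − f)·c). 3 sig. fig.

Rearrange H = f²/(N·c) + f for N: N = f² / ((H − f)·c).
N = 135² / ((67600 − 135) × 0.015) = 18225 / 1012 ≈ 18.

f/18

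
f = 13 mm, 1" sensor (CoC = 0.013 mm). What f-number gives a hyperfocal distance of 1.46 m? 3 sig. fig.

Rearrange H = f²/(N·c) + f for N: N = f² / ((H − f)·c).
N = 13² / ((1460 − 13) × 0.013) = 169 / 18.81 ≈ 8.98.

f/8.98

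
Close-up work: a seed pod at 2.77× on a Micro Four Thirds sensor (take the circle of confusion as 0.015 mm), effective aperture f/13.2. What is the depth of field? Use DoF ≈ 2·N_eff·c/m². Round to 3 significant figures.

0.0516 mm

At magnification m, DoF ≈ 2·N_eff·c/m² = 2 × 13.2 × 0.015 / 2.77² = 0.396 / 7.673 ≈ 0.0516 mm.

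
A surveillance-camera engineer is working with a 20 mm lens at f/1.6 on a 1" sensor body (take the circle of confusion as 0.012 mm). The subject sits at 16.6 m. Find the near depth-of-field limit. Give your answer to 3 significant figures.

Hyperfocal distance H = f²/(N·c) + f = 20²/(1.6 × 0.012) + 20 = 400/0.0192 + 20 ≈ 20853.3 mm ≈ 20.85 m.
Near limit Dn = s·(H − f)/(H + s − 2f) = 16600 × (20853.3 − 20) / (20853.3 + 16600 − 2 × 20) = 16600 × 20833.3 / 37413.3 ≈ 9243.6 mm ≈ 9.24 m.

9.24 m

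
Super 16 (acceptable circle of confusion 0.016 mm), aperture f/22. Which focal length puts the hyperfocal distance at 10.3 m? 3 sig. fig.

From H = f²/(N·c) + f, with f ≪ H: f ≈ √(H·N·c) = √(10300 × 22 × 0.016) = √3625.6 ≈ 60.21 mm.
Exact: f² + N·c·f − N·c·H = 0 ⇒ f = (−N·c + √((N·c)² + 4·N·c·H))/2 = (−0.352 + √14503)/2 ≈ 60.037 mm ≈ 60.0 mm.

60.0 mm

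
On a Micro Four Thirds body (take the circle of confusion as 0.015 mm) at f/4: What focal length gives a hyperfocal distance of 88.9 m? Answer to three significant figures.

From H = f²/(N·c) + f, with f ≪ H: f ≈ √(H·N·c) = √(88900 × 4 × 0.015) = √5334.0 ≈ 73.03 mm.
The +f correction barely moves this — solving exactly, f² + N·c·f − N·c·H = 0 ⇒ f = (−N·c + √((N·c)² + 4·N·c·H))/2 = (−0.06 + √21336)/2 ≈ 73.004 mm, so f ≈ 73.0 mm.

73.0 mm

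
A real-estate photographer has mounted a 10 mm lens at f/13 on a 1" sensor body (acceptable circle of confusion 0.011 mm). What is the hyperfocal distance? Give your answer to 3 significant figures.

Hyperfocal distance H = f²/(N·c) + f = 10²/(13 × 0.011) + 10 = 100/0.143 + 10 ≈ 709.3 mm ≈ 0.709 m.

0.709 m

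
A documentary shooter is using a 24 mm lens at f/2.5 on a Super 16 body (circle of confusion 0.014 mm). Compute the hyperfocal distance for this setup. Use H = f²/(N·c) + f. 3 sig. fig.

16.5 m

Hyperfocal distance H = f²/(N·c) + f = 24²/(2.5 × 0.014) + 24 = 576/0.035 + 24 ≈ 16481.1 mm ≈ 16.5 m.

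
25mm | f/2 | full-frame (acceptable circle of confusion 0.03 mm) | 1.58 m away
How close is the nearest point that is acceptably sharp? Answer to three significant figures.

Hyperfocal distance H = f²/(N·c) + f = 25²/(2 × 0.03) + 25 = 625/0.06 + 25 ≈ 10441.7 mm ≈ 10.44 m.
Near limit Dn = s·(H − f)/(H + s − 2f) = 1580 × (10441.7 − 25) / (10441.7 + 1580 − 2 × 25) = 1580 × 10416.7 / 11971.7 ≈ 1374.8 mm ≈ 1.37 m.

1.37 m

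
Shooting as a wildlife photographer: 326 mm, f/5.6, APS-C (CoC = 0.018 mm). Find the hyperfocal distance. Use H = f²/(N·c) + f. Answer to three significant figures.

1050 m

Hyperfocal distance H = f²/(N·c) + f = 326²/(5.6 × 0.018) + 326 = 106276/0.1008 + 326 ≈ 1054651.4 mm ≈ 1050 m.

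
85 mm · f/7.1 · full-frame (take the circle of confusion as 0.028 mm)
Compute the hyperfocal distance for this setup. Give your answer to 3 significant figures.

Hyperfocal distance H = f²/(N·c) + f = 85²/(7.1 × 0.028) + 85 = 7225/0.1988 + 85 ≈ 36428.1 mm ≈ 36.4 m.

36.4 m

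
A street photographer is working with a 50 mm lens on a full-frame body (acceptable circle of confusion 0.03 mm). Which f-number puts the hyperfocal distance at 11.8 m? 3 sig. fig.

Rearrange H = f²/(N·c) + f for N: N = f² / ((H − f)·c).
N = 50² / ((11800 − 50) × 0.03) = 2500 / 352.5 ≈ 7.09.

f/7.09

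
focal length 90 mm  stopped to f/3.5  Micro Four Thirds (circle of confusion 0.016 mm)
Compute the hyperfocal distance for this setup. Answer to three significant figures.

145 m

Hyperfocal distance H = f²/(N·c) + f = 90²/(3.5 × 0.016) + 90 = 8100/0.056 + 90 ≈ 144732.9 mm ≈ 145 m.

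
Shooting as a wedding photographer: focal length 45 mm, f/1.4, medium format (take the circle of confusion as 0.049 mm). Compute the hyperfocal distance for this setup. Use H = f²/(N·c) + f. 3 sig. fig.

29.6 m

Hyperfocal distance H = f²/(N·c) + f = 45²/(1.4 × 0.049) + 45 = 2025/0.0686 + 45 ≈ 29564.0 mm ≈ 29.6 m.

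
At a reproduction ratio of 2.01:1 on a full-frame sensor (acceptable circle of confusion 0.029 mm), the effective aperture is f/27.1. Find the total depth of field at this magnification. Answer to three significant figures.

0.389 mm

At magnification m, DoF ≈ 2·N_eff·c/m² = 2 × 27.1 × 0.029 / 2.01² = 1.572 / 4.04 ≈ 0.389 mm.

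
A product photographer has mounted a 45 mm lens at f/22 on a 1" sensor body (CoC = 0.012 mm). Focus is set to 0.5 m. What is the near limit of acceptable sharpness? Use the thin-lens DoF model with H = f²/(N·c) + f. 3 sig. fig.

Hyperfocal distance H = f²/(N·c) + f = 45²/(22 × 0.012) + 45 = 2025/0.264 + 45 ≈ 7715.5 mm ≈ 7.715 m.
Near limit Dn = s·(H − f)/(H + s − 2f) = 500 × (7715.5 − 45) / (7715.5 + 500 − 2 × 45) = 500 × 7670.5 / 8125.5 ≈ 472.00 mm.

472 mm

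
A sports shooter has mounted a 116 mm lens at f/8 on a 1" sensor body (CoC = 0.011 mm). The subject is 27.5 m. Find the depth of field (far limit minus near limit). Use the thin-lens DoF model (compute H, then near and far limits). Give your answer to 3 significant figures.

Hyperfocal distance H = f²/(N·c) + f = 116²/(8 × 0.011) + 116 = 13456/0.088 + 116 ≈ 153025.1 mm ≈ 153.0 m.
Near limit Dn = s·(H − f)/(H + s − 2f) = 27500 × (153025.1 − 116) / (153025.1 + 27500 − 2 × 116) = 27500 × 152909.1 / 180293.1 ≈ 23323 mm.
Far limit Df = s·(H − f)/(H − s) = 27500 × (153025.1 − 116) / (153025.1 − 27500) = 27500 × 152909.1 / 125525.1 ≈ 33499 mm.
Depth of field = Df − Dn = 33499 − 23323 ≈ 10176 mm ≈ 10.2 m.

10.2 m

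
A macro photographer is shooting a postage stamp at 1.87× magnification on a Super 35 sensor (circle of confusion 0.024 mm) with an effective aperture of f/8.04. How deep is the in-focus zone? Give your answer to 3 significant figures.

0.110 mm

At magnification m, DoF ≈ 2·N_eff·c/m² = 2 × 8.04 × 0.024 / 1.87² = 0.3859 / 3.497 ≈ 0.11 mm.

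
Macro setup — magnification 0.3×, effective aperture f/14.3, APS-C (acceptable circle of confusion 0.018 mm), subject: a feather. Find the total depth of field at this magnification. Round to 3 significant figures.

At magnification m, DoF ≈ 2·N_eff·c/m² = 2 × 14.3 × 0.018 / 0.3² = 0.5148 / 0.09 ≈ 5.72 mm.

5.72 mm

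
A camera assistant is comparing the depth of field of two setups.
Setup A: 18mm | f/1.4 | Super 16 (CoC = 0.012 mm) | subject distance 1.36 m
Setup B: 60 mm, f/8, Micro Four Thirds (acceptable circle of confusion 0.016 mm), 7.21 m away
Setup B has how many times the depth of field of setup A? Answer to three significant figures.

20.6

Setup A: H = 18²/(1.4×0.012) + 18 ≈ 19303.7 mm; DoF = Df − Dn = 1461.71 − 1271.52 ≈ 190.19 mm.
Setup B: H = 60²/(8×0.016) + 60 ≈ 28185.0 mm; DoF = Df − Dn = 9667.8 − 5748.6 ≈ 3919.2 mm.
Ratio = 3919.2 / 190.19 ≈ 20.6.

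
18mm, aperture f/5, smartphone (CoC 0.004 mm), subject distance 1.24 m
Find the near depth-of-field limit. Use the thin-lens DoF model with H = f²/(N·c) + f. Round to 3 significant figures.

1.15 m

Hyperfocal distance H = f²/(N·c) + f = 18²/(5 × 0.004) + 18 = 324/0.02 + 18 ≈ 16218.0 mm ≈ 16.22 m.
Near limit Dn = s·(H − f)/(H + s − 2f) = 1240 × (16218.0 − 18) / (16218.0 + 1240 − 2 × 18) = 1240 × 16200.0 / 17422.0 ≈ 1153.0 mm ≈ 1.15 m.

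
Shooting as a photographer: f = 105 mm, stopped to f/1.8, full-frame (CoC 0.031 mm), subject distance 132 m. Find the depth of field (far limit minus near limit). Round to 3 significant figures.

Hyperfocal distance H = f²/(N·c) + f = 105²/(1.8 × 0.031) + 105 = 11025/0.0558 + 105 ≈ 197685.6 mm ≈ 197.7 m.
Near limit Dn = s·(H − f)/(H + s − 2f) = 132000 × (197685.6 − 105) / (197685.6 + 132000 − 2 × 105) = 132000 × 197580.6 / 329475.6 ≈ 79158 mm.
Far limit Df = s·(H − f)/(H − s) = 132000 × (197685.6 − 105) / (197685.6 − 132000) = 132000 × 197580.6 / 65685.6 ≈ 397052 mm.
Depth of field = Df − Dn = 397052 − 79158 ≈ 317894 mm ≈ 318 m.

318 m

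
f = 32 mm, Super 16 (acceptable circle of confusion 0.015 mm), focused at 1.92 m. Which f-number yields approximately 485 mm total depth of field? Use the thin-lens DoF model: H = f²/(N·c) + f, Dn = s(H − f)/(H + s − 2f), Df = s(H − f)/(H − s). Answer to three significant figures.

f/4.50

Write h = H − f = f²/(N·c). The thin-lens limits are Dn = s·h/(h + (s−f)) and Df = s·h/(h − (s−f)), so DoF = Df − Dn = 2·s·(s−f)·h / (h² − (s−f)²).
That is a quadratic in h: DoF·h² − 2·s·(s−f)·h − DoF·(s−f)² = 0 ⇒ h = (s−f)·(s + √(s² + DoF²)) / DoF = 1888 × (1920 + √(1920² + 485²)) / 485 = 1888 × (1920 + 1980.31) / 485 ≈ 15183 mm.
Then N = f²/(c·h) = 32² / (0.015 × 15183) = 1024 / 227.75 ≈ 4.50.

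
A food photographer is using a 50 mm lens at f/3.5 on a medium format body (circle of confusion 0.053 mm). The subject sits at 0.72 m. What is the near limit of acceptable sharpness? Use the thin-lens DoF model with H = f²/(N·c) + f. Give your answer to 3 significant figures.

0.686 m

Hyperfocal distance H = f²/(N·c) + f = 50²/(3.5 × 0.053) + 50 = 2500/0.1855 + 50 ≈ 13527.1 mm ≈ 13.53 m.
Near limit Dn = s·(H − f)/(H + s − 2f) = 720 × (13527.1 − 50) / (13527.1 + 720 − 2 × 50) = 720 × 13477.1 / 14147.1 ≈ 685.90 mm ≈ 0.686 m.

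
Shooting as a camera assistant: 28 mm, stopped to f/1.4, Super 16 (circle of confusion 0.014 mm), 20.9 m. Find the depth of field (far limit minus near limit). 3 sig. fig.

Hyperfocal distance H = f²/(N·c) + f = 28²/(1.4 × 0.014) + 28 = 784/0.0196 + 28 ≈ 40028.0 mm ≈ 40.03 m.
Near limit Dn = s·(H − f)/(H + s − 2f) = 20900 × (40028.0 − 28) / (40028.0 + 20900 − 2 × 28) = 20900 × 40000.0 / 60872.0 ≈ 13734 mm.
Far limit Df = s·(H − f)/(H − s) = 20900 × (40028.0 − 28) / (40028.0 − 20900) = 20900 × 40000.0 / 19128.0 ≈ 43706 mm.
Depth of field = Df − Dn = 43706 − 13734 ≈ 29972 mm ≈ 30.0 m.

30.0 m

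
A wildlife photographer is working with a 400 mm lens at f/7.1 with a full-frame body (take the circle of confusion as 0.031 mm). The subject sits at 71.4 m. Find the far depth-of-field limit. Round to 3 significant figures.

Hyperfocal distance H = f²/(N·c) + f = 400²/(7.1 × 0.031) + 400 = 160000/0.2201 + 400 ≈ 727342.3 mm ≈ 727.3 m.
Far limit Df = s·(H − f)/(H − s) = 71400 × (727342.3 − 400) / (727342.3 − 71400) = 71400 × 726942.3 / 655942.3 ≈ 79128 mm ≈ 79.1 m.

79.1 m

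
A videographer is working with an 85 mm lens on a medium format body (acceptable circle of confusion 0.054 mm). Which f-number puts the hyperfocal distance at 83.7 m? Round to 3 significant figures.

f/1.60

Rearrange H = f²/(N·c) + f for N: N = f² / ((H − f)·c).
N = 85² / ((83700 − 85) × 0.054) = 7225 / 4515 ≈ 1.60.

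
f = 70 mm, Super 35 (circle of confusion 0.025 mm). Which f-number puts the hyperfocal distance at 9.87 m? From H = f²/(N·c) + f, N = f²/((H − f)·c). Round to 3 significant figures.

Rearrange H = f²/(N·c) + f for N: N = f² / ((H − f)·c).
N = 70² / ((9870 − 70) × 0.025) = 4900 / 245.0 ≈ 20.

f/20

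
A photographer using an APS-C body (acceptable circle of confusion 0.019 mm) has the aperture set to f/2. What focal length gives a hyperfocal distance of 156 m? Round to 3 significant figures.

From H = f²/(N·c) + f, with f ≪ H: f ≈ √(H·N·c) = √(156000 × 2 × 0.019) = √5928.0 ≈ 76.99 mm.
The +f correction barely moves this — solving exactly, f² + N·c·f − N·c·H = 0 ⇒ f = (−N·c + √((N·c)² + 4·N·c·H))/2 = (−0.038 + √23712)/2 ≈ 76.975 mm, so f ≈ 77.0 mm.

77.0 mm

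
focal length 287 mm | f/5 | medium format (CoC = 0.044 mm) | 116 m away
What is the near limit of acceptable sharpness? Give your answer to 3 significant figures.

Hyperfocal distance H = f²/(N·c) + f = 287²/(5 × 0.044) + 287 = 82369/0.22 + 287 ≈ 374691.5 mm ≈ 374.7 m.
Near limit Dn = s·(H − f)/(H + s − 2f) = 116000 × (374691.5 − 287) / (374691.5 + 116000 − 2 × 287) = 116000 × 374404.5 / 490117.5 ≈ 88613 mm ≈ 88.6 m.

88.6 m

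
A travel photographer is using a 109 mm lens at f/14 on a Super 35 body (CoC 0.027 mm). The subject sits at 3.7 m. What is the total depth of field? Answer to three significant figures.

Hyperfocal distance H = f²/(N·c) + f = 109²/(14 × 0.027) + 109 = 11881/0.378 + 109 ≈ 31540.2 mm ≈ 31.54 m.
Near limit Dn = s·(H − f)/(H + s − 2f) = 3700 × (31540.2 − 109) / (31540.2 + 3700 − 2 × 109) = 3700 × 31431.2 / 35022.2 ≈ 3320.62 mm.
Far limit Df = s·(H − f)/(H − s) = 3700 × (31540.2 − 109) / (31540.2 − 3700) = 3700 × 31431.2 / 27840.2 ≈ 4177.25 mm.
Depth of field = Df − Dn = 4177.25 − 3320.62 ≈ 856.63 mm ≈ 0.857 m.

0.857 m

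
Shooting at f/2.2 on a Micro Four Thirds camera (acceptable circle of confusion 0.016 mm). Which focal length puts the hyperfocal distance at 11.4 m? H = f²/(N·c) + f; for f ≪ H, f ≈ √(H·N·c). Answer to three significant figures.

From H = f²/(N·c) + f, with f ≪ H: f ≈ √(H·N·c) = √(11400 × 2.2 × 0.016) = √401.28 ≈ 20.03 mm.
The +f correction barely moves this — solving exactly, f² + N·c·f − N·c·H = 0 ⇒ f = (−N·c + √((N·c)² + 4·N·c·H))/2 = (−0.0352 + √1605.1)/2 ≈ 20.014 mm, so f ≈ 20.0 mm.

20.0 mm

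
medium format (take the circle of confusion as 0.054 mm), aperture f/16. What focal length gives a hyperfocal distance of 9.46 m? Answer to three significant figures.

From H = f²/(N·c) + f, with f ≪ H: f ≈ √(H·N·c) = √(9460 × 16 × 0.054) = √8173.4 ≈ 90.41 mm.
Exact: f² + N·c·f − N·c·H = 0 ⇒ f = (−N·c + √((N·c)² + 4·N·c·H))/2 = (−0.864 + √32695)/2 ≈ 89.976 mm ≈ 90.0 mm.

90.0 mm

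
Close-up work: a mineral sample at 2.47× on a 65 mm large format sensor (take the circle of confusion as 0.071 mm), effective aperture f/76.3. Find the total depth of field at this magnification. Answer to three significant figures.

At magnification m, DoF ≈ 2·N_eff·c/m² = 2 × 76.3 × 0.071 / 2.47² = 10.83 / 6.101 ≈ 1.78 mm.

1.78 mm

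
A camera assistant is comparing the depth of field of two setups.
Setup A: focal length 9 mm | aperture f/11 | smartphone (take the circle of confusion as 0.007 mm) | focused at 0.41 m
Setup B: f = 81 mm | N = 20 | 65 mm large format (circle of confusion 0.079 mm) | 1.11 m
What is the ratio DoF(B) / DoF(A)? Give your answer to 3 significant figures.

Setup A: H = 9²/(11×0.007) + 9 ≈ 1060.9 mm; DoF = Df − Dn = 662.57 − 296.84 ≈ 365.73 mm.
Setup B: H = 81²/(20×0.079) + 81 ≈ 4233.5 mm; DoF = Df − Dn = 1475.67 − 889.57 ≈ 586.10 mm.
Ratio = 586.10 / 365.73 ≈ 1.60.

1.60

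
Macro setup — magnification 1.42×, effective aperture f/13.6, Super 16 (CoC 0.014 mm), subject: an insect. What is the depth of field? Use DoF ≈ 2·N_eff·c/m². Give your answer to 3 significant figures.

0.189 mm

At magnification m, DoF ≈ 2·N_eff·c/m² = 2 × 13.6 × 0.014 / 1.42² = 0.3808 / 2.016 ≈ 0.189 mm.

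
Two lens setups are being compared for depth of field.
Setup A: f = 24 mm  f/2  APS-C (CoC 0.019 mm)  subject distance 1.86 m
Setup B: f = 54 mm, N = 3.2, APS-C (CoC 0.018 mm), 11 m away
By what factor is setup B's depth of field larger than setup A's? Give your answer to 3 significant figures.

Setup A: H = 24²/(2×0.019) + 24 ≈ 15181.9 mm; DoF = Df − Dn = 2116.34 − 1659.05 ≈ 457.29 mm.
Setup B: H = 54²/(3.2×0.018) + 54 ≈ 50679.0 mm; DoF = Df − Dn = 14034.5 − 9044.4 ≈ 4990.1 mm.
Ratio = 4990.1 / 457.29 ≈ 10.9.

10.9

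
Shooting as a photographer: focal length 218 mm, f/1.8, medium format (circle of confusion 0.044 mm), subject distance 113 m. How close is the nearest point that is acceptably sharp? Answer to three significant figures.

95.1 m

Hyperfocal distance H = f²/(N·c) + f = 218²/(1.8 × 0.044) + 218 = 47524/0.0792 + 218 ≈ 600268.5 mm ≈ 600.3 m.
Near limit Dn = s·(H − f)/(H + s − 2f) = 113000 × (600268.5 − 218) / (600268.5 + 113000 − 2 × 218) = 113000 × 600050.5 / 712832.5 ≈ 95122 mm ≈ 95.1 m.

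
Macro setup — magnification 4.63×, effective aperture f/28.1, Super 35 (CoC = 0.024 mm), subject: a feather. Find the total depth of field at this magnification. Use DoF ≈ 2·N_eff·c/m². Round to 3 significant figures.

0.0629 mm

At magnification m, DoF ≈ 2·N_eff·c/m² = 2 × 28.1 × 0.024 / 4.63² = 1.349 / 21.44 ≈ 0.0629 mm.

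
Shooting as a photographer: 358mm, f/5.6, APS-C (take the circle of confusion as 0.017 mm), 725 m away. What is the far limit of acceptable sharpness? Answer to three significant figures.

1570 m

Hyperfocal distance H = f²/(N·c) + f = 358²/(5.6 × 0.017) + 358 = 128164/0.0952 + 358 ≈ 1346618.5 mm ≈ 1347 m.
Far limit Df = s·(H − f)/(H − s) = 725000 × (1346618.5 − 358) / (1346618.5 − 725000) = 725000 × 1346260.5 / 621618.5 ≈ 1570157 mm ≈ 1570 m.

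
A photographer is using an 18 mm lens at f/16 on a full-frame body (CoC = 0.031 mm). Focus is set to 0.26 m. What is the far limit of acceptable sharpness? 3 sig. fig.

413 mm

Hyperfocal distance H = f²/(N·c) + f = 18²/(16 × 0.031) + 18 = 324/0.496 + 18 ≈ 671.2 mm ≈ 0.671 m.
Far limit Df = s·(H − f)/(H − s) = 260 × (671.2 − 18) / (671.2 − 260) = 260 × 653.2 / 411.2 ≈ 413.01 mm.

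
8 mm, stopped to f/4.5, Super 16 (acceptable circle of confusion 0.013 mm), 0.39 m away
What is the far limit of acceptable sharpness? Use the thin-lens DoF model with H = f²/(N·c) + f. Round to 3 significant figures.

0.599 m

Hyperfocal distance H = f²/(N·c) + f = 8²/(4.5 × 0.013) + 8 = 64/0.0585 + 8 ≈ 1102.0 mm ≈ 1.102 m.
Far limit Df = s·(H − f)/(H − s) = 390 × (1102.0 − 8) / (1102.0 − 390) = 390 × 1094.0 / 712.0 ≈ 599.24 mm ≈ 0.599 m.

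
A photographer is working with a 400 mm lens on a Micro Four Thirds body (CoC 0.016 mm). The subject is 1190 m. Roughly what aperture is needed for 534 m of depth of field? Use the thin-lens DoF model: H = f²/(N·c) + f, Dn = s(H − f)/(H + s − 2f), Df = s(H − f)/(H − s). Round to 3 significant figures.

f/1.80

Write h = H − f = f²/(N·c). The thin-lens limits are Dn = s·h/(h + (s−f)) and Df = s·h/(h − (s−f)), so DoF = Df − Dn = 2·s·(s−f)·h / (h² − (s−f)²).
That is a quadratic in h: DoF·h² − 2·s·(s−f)·h − DoF·(s−f)² = 0 ⇒ h = (s−f)·(s + √(s² + DoF²)) / DoF = 1189600 × (1190000 + √(1190000² + 534000²)) / 534000 = 1189600 × (1190000 + 1304322) / 534000 ≈ 5556640 mm.
Then N = f²/(c·h) = 400² / (0.016 × 5556640) = 160000 / 88906 ≈ 1.80.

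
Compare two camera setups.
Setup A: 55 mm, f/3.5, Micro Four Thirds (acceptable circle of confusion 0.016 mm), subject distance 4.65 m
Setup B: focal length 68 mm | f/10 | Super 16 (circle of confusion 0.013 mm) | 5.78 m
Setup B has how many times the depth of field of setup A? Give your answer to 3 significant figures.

2.39

Setup A: H = 55²/(3.5×0.016) + 55 ≈ 54072.9 mm; DoF = Df − Dn = 5082.33 − 4285.46 ≈ 796.87 mm.
Setup B: H = 68²/(10×0.013) + 68 ≈ 35637.2 mm; DoF = Df − Dn = 6885.8 − 4980.2 ≈ 1905.6 mm.
Ratio = 1905.6 / 796.87 ≈ 2.39.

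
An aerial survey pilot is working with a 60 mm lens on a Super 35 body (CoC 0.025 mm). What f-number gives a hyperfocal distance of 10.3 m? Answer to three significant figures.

f/14.1

Rearrange H = f²/(N·c) + f for N: N = f² / ((H − f)·c).
N = 60² / ((10300 − 60) × 0.025) = 3600 / 256.0 ≈ 14.1.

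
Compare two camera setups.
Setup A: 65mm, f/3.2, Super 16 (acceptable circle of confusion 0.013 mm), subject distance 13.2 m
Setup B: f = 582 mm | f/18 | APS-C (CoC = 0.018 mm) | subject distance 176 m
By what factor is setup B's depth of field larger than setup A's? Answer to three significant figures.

17.5

Setup A: H = 65²/(3.2×0.013) + 65 ≈ 101627.5 mm; DoF = Df − Dn = 15160.7 − 11688.4 ≈ 3472.3 mm.
Setup B: H = 582²/(18×0.018) + 582 ≈ 1046026.4 mm; DoF = Df − Dn = 211486 − 150712 ≈ 60774 mm.
Ratio = 60774 / 3472.3 ≈ 17.5.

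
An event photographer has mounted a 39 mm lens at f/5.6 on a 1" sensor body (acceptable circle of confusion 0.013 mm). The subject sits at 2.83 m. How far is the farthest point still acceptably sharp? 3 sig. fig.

3.27 m

Hyperfocal distance H = f²/(N·c) + f = 39²/(5.6 × 0.013) + 39 = 1521/0.0728 + 39 ≈ 20931.9 mm ≈ 20.93 m.
Far limit Df = s·(H − f)/(H − s) = 2830 × (20931.9 − 39) / (20931.9 − 2830) = 2830 × 20892.9 / 18101.9 ≈ 3266.3 mm ≈ 3.27 m.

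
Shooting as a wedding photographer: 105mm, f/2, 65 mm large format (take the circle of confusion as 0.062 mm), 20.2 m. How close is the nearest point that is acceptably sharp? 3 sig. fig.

16.5 m

Hyperfocal distance H = f²/(N·c) + f = 105²/(2 × 0.062) + 105 = 11025/0.124 + 105 ≈ 89016.3 mm ≈ 89.02 m.
Near limit Dn = s·(H − f)/(H + s − 2f) = 20200 × (89016.3 − 105) / (89016.3 + 20200 − 2 × 105) = 20200 × 88911.3 / 109006.3 ≈ 16476 mm ≈ 16.5 m.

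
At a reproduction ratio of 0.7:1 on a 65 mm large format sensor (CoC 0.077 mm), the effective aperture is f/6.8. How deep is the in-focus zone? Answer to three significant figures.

2.14 mm

At magnification m, DoF ≈ 2·N_eff·c/m² = 2 × 6.8 × 0.077 / 0.7² = 1.047 / 0.49 ≈ 2.14 mm.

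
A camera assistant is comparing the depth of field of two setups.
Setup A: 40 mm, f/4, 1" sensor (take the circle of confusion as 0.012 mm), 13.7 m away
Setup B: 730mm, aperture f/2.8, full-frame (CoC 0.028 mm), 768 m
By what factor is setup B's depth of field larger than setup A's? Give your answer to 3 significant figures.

13.0

Setup A: H = 40²/(4×0.012) + 40 ≈ 33373.3 mm; DoF = Df − Dn = 23212 − 9718 ≈ 13494 mm.
Setup B: H = 730²/(2.8×0.028) + 730 ≈ 6797923.9 mm; DoF = Df − Dn = 865723 − 690101 ≈ 175622 mm.
Ratio = 175622 / 13494 ≈ 13.0.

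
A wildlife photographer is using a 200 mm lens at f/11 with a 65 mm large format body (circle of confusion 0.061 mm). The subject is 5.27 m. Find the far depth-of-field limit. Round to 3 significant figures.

5.76 m

Hyperfocal distance H = f²/(N·c) + f = 200²/(11 × 0.061) + 200 = 40000/0.671 + 200 ≈ 59812.5 mm ≈ 59.81 m.
Far limit Df = s·(H − f)/(H − s) = 5270 × (59812.5 − 200) / (59812.5 − 5270) = 5270 × 59612.5 / 54542.5 ≈ 5759.9 mm ≈ 5.76 m.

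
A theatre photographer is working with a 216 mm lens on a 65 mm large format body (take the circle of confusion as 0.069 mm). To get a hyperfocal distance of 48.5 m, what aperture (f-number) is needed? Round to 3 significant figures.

f/14

Rearrange H = f²/(N·c) + f for N: N = f² / ((H − f)·c).
N = 216² / ((48500 − 216) × 0.069) = 46656 / 3332 ≈ 14.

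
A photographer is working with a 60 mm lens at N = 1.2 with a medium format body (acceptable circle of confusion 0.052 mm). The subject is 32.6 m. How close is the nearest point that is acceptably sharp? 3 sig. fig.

Hyperfocal distance H = f²/(N·c) + f = 60²/(1.2 × 0.052) + 60 = 3600/0.0624 + 60 ≈ 57752.3 mm ≈ 57.75 m.
Near limit Dn = s·(H − f)/(H + s − 2f) = 32600 × (57752.3 − 60) / (57752.3 + 32600 − 2 × 60) = 32600 × 57692.3 / 90232.3 ≈ 20844 mm ≈ 20.8 m.

20.8 m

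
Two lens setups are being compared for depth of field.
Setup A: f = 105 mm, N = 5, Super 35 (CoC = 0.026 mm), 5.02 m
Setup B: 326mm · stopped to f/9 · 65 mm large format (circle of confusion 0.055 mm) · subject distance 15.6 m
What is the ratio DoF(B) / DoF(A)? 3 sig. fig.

3.82

Setup A: H = 105²/(5×0.026) + 105 ≈ 84912.7 mm; DoF = Df − Dn = 5328.83 − 4745.00 ≈ 583.83 mm.
Setup B: H = 326²/(9×0.055) + 326 ≈ 215025.0 mm; DoF = Df − Dn = 16794.8 − 14563.9 ≈ 2230.9 mm.
Ratio = 2230.9 / 583.83 ≈ 3.82.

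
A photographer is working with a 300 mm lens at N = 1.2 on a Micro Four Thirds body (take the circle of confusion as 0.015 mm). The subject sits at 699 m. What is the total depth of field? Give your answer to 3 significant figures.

Hyperfocal distance H = f²/(N·c) + f = 300²/(1.2 × 0.015) + 300 = 90000/0.018 + 300 ≈ 5000300.0 mm ≈ 5000 m.
Near limit Dn = s·(H − f)/(H + s − 2f) = 699000 × (5000300.0 − 300) / (5000300.0 + 699000 − 2 × 300) = 699000 × 5000000.0 / 5698700.0 ≈ 613298 mm.
Far limit Df = s·(H − f)/(H − s) = 699000 × (5000300.0 − 300) / (5000300.0 − 699000) = 699000 × 5000000.0 / 4301300.0 ≈ 812545 mm.
Depth of field = Df − Dn = 812545 − 613298 ≈ 199247 mm ≈ 199 m.

199 m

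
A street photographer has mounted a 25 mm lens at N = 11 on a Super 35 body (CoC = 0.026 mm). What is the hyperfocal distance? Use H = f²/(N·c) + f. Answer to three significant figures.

Hyperfocal distance H = f²/(N·c) + f = 25²/(11 × 0.026) + 25 = 625/0.286 + 25 ≈ 2210.3 mm ≈ 2.21 m.

2.21 m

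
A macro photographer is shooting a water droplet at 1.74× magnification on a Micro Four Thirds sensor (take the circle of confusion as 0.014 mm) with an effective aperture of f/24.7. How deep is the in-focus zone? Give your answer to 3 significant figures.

At magnification m, DoF ≈ 2·N_eff·c/m² = 2 × 24.7 × 0.014 / 1.74² = 0.6916 / 3.028 ≈ 0.228 mm.

0.228 mm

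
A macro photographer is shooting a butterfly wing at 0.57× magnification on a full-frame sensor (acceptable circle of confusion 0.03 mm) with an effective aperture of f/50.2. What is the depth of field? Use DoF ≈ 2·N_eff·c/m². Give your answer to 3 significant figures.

9.27 mm

At magnification m, DoF ≈ 2·N_eff·c/m² = 2 × 50.2 × 0.03 / 0.57² = 3.012 / 0.3249 ≈ 9.27 mm.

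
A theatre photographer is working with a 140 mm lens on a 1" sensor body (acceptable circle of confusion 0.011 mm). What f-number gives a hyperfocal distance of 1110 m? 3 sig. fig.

Rearrange H = f²/(N·c) + f for N: N = f² / ((H − f)·c).
N = 140² / ((1110000 − 140) × 0.011) = 19600 / 12208 ≈ 1.61.

f/1.61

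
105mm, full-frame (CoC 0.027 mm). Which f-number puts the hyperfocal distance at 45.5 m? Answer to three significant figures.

Rearrange H = f²/(N·c) + f for N: N = f² / ((H − f)·c).
N = 105² / ((45500 − 105) × 0.027) = 11025 / 1226 ≈ 9.

f/9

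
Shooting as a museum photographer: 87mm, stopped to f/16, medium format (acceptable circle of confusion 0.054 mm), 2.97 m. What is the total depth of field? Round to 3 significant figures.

2.19 m

Hyperfocal distance H = f²/(N·c) + f = 87²/(16 × 0.054) + 87 = 7569/0.864 + 87 ≈ 8847.4 mm ≈ 8.847 m.
Near limit Dn = s·(H − f)/(H + s − 2f) = 2970 × (8847.4 − 87) / (8847.4 + 2970 − 2 × 87) = 2970 × 8760.4 / 11643.4 ≈ 2234.6 mm.
Far limit Df = s·(H − f)/(H − s) = 2970 × (8847.4 − 87) / (8847.4 − 2970) = 2970 × 8760.4 / 5877.4 ≈ 4426.8 mm.
Depth of field = Df − Dn = 4426.8 − 2234.6 ≈ 2192.2 mm ≈ 2.19 m.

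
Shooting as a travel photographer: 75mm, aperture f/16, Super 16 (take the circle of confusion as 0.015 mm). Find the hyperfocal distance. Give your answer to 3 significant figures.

Hyperfocal distance H = f²/(N·c) + f = 75²/(16 × 0.015) + 75 = 5625/0.24 + 75 ≈ 23512.5 mm ≈ 23.5 m.

23.5 m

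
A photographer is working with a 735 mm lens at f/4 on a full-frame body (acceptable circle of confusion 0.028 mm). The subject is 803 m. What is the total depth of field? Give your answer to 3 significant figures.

275 m

Hyperfocal distance H = f²/(N·c) + f = 735²/(4 × 0.028) + 735 = 540225/0.112 + 735 ≈ 4824172.5 mm ≈ 4824 m.
Near limit Dn = s·(H − f)/(H + s − 2f) = 803000 × (4824172.5 − 735) / (4824172.5 + 803000 − 2 × 735) = 803000 × 4823437.5 / 5625702.5 ≈ 688487 mm.
Far limit Df = s·(H − f)/(H − s) = 803000 × (4824172.5 − 735) / (4824172.5 − 803000) = 803000 × 4823437.5 / 4021172.5 ≈ 963207 mm.
Depth of field = Df − Dn = 963207 − 688487 ≈ 274720 mm ≈ 275 m.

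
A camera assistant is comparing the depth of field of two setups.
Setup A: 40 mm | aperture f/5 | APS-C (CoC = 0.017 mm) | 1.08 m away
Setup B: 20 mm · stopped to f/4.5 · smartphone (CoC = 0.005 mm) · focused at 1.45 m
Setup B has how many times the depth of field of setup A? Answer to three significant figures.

Setup A: H = 40²/(5×0.017) + 40 ≈ 18863.5 mm; DoF = Df − Dn = 1143.16 − 1023.45 ≈ 119.71 mm.
Setup B: H = 20²/(4.5×0.005) + 20 ≈ 17797.8 mm; DoF = Df − Dn = 1576.84 − 1342.05 ≈ 234.79 mm.
Ratio = 234.79 / 119.71 ≈ 1.96.

1.96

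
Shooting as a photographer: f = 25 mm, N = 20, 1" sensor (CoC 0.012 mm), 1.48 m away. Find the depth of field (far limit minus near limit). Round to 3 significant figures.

Hyperfocal distance H = f²/(N·c) + f = 25²/(20 × 0.012) + 25 = 625/0.24 + 25 ≈ 2629.2 mm ≈ 2.629 m.
Near limit Dn = s·(H − f)/(H + s − 2f) = 1480 × (2629.2 − 25) / (2629.2 + 1480 − 2 × 25) = 1480 × 2604.2 / 4059.2 ≈ 949.5 mm.
Far limit Df = s·(H − f)/(H − s) = 1480 × (2629.2 − 25) / (2629.2 − 1480) = 1480 × 2604.2 / 1149.2 ≈ 3353.9 mm.
Depth of field = Df − Dn = 3353.9 − 949.5 ≈ 2404.4 mm ≈ 2.40 m.

2.40 m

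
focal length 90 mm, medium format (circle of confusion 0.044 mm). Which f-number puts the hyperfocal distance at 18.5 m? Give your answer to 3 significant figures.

f/10

Rearrange H = f²/(N·c) + f for N: N = f² / ((H − f)·c).
N = 90² / ((18500 − 90) × 0.044) = 8100 / 810.0 ≈ 10.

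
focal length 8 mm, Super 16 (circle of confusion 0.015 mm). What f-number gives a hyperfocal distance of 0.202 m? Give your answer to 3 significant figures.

f/22

Rearrange H = f²/(N·c) + f for N: N = f² / ((H − f)·c).
N = 8² / ((202 − 8) × 0.015) = 64 / 2.910 ≈ 22.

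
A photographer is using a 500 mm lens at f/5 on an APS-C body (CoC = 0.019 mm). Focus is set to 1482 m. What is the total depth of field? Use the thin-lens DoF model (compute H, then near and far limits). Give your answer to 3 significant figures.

2440 m

Hyperfocal distance H = f²/(N·c) + f = 500²/(5 × 0.019) + 500 = 250000/0.095 + 500 ≈ 2632078.9 mm ≈ 2632 m.
Near limit Dn = s·(H − f)/(H + s − 2f) = 1482000 × (2632078.9 − 500) / (2632078.9 + 1482000 − 2 × 500) = 1482000 × 2631578.9 / 4113078.9 ≈ 948195 mm.
Far limit Df = s·(H − f)/(H − s) = 1482000 × (2632078.9 − 500) / (2632078.9 − 1482000) = 1482000 × 2631578.9 / 1150078.9 ≈ 3391072 mm.
Depth of field = Df − Dn = 3391072 − 948195 ≈ 2442877 mm ≈ 2440 m.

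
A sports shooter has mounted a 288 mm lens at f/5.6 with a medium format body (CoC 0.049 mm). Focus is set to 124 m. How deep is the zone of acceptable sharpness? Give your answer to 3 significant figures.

122 m

Hyperfocal distance H = f²/(N·c) + f = 288²/(5.6 × 0.049) + 288 = 82944/0.2744 + 288 ≈ 302562.1 mm ≈ 302.6 m.
Near limit Dn = s·(H − f)/(H + s − 2f) = 124000 × (302562.1 − 288) / (302562.1 + 124000 − 2 × 288) = 124000 × 302274.1 / 425986.1 ≈ 87989 mm.
Far limit Df = s·(H − f)/(H − s) = 124000 × (302562.1 − 288) / (302562.1 − 124000) = 124000 × 302274.1 / 178562.1 ≈ 209910 mm.
Depth of field = Df − Dn = 209910 − 87989 ≈ 121921 mm ≈ 122 m.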